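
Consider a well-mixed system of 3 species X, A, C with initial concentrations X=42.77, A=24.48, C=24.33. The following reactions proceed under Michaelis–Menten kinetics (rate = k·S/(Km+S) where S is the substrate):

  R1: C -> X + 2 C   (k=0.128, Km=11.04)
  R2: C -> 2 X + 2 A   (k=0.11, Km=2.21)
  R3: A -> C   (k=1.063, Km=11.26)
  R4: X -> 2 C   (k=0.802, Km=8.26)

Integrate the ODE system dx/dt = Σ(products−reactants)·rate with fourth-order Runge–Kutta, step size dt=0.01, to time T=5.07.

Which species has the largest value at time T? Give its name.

Dominant species at T: X

RK4 with dt=0.01: 507 steps to T=5.07. Trajectory (selected grid times):
t=0.00: X=42.77 A=24.48 C=24.33
t=0.56: X=42.56 A=24.19 C=25.48
t=1.13: X=42.34 A=23.89 C=26.65
t=1.69: X=42.13 A=23.60 C=27.80
t=2.25: X=41.92 A=23.31 C=28.95
t=2.82: X=41.71 A=23.02 C=30.12
t=3.38: X=41.50 A=22.74 C=31.26
t=3.94: X=41.30 A=22.45 C=32.40
t=4.51: X=41.09 A=22.17 C=33.56
t=5.07: X=40.88 A=21.89 C=34.70
At T=5.07: X=40.88 A=21.89 C=34.70; the largest is X.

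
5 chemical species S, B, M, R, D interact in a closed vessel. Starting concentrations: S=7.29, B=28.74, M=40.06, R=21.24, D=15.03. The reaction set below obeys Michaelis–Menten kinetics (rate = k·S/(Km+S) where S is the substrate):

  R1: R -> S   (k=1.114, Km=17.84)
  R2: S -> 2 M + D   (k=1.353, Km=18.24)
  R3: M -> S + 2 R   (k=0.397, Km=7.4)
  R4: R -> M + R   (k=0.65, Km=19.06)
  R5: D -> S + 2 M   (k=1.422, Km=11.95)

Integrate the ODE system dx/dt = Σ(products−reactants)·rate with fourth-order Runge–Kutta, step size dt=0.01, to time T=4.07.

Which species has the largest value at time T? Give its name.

Dominant species at T: M

RK4 with dt=0.01: 407 steps to T=4.07. Trajectory (selected grid times):
t=0.00: S=7.29 B=28.74 M=40.06 R=21.24 D=15.03
t=0.45: S=7.89 B=28.74 M=41.13 R=21.27 D=14.85
t=0.90: S=8.48 B=28.74 M=42.22 R=21.30 D=14.69
t=1.36: S=9.07 B=28.74 M=43.35 R=21.33 D=14.53
t=1.81: S=9.64 B=28.74 M=44.46 R=21.37 D=14.39
t=2.26: S=10.20 B=28.74 M=45.59 R=21.40 D=14.25
t=2.71: S=10.76 B=28.74 M=46.73 R=21.43 D=14.13
t=3.17: S=11.31 B=28.74 M=47.91 R=21.47 D=14.01
t=3.62: S=11.85 B=28.74 M=49.07 R=21.51 D=13.90
t=4.07: S=12.38 B=28.74 M=50.24 R=21.54 D=13.80
At T=4.07: S=12.38 B=28.74 M=50.24 R=21.54 D=13.80; the largest is M.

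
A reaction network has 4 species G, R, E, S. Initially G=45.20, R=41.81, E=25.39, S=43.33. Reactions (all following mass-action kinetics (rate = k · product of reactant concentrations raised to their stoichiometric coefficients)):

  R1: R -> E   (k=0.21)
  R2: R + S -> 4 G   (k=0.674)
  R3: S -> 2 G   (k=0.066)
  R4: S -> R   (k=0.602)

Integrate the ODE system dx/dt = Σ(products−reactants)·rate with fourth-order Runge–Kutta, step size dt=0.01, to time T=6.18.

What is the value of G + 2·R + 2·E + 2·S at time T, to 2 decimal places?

Check how each reaction changes W = G + 2·R + 2·E + 2·S (weight of products minus weight of reactants):
R1: R -> E: (2·1) − (2·1) = 2 − 2 = 0
R2: R + S -> 4 G: (1·4) − (2·1 + 2·1) = 4 − 4 = 0
R3: S -> 2 G: (1·2) − (2·1) = 2 − 2 = 0
R4: S -> R: (2·1) − (2·1) = 2 − 2 = 0
Every reaction leaves W unchanged, so W is conserved and no simulation is needed: W(T) = W(0) = 45.20 + 2·41.81 + 2·25.39 + 2·43.33 = 266.26

Value at T = 266.26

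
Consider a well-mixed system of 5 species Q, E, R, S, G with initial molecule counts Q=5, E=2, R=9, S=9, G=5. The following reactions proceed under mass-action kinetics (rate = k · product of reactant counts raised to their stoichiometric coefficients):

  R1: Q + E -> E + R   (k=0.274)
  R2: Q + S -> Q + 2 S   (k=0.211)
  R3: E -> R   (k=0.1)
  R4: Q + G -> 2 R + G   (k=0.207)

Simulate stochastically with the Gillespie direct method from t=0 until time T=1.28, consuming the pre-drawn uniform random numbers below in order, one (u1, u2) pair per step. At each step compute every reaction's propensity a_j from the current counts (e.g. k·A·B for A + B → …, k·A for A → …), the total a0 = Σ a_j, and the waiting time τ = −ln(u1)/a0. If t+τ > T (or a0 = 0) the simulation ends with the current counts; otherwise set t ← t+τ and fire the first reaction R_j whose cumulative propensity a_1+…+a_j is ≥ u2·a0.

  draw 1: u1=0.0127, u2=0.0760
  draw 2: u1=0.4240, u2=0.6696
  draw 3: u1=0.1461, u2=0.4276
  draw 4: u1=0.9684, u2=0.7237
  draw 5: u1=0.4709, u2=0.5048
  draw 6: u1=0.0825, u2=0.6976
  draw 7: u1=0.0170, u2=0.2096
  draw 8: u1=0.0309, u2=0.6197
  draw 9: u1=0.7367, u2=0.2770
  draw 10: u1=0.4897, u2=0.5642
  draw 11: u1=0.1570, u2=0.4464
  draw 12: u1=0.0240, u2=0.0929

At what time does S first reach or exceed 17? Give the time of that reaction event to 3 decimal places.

Threshold first reached at t = 1.045

t=0.000: Q=5 E=2 R=9 S=9 G=5
Draw 1: a1=2.740, a2=9.495, a3=0.200, a4=5.175, a0=17.610; τ=−ln(0.0127)/17.610=0.248 → t=0.248; u2·a0=0.0760·17.610=1.338 ≤ a1=2.740 → R1 fires; Q=4 E=2 R=10 S=9 G=5
Draw 2: a1=2.192, a2=7.596, a3=0.200, a4=4.140, a0=14.128; τ=−ln(0.4240)/14.128=0.061 → t=0.309; u2·a0=0.6696·14.128=9.460; a1=2.192 < 9.460 ≤ a1+a2=9.788 → R2 fires; Q=4 E=2 R=10 S=10 G=5
Draw 3: a1=2.192, a2=8.440, a3=0.200, a4=4.140, a0=14.972; τ=−ln(0.1461)/14.972=0.128 → t=0.437; u2·a0=0.4276·14.972=6.402; a1=2.192 < 6.402 ≤ a1+a2=10.632 → R2 fires; Q=4 E=2 R=10 S=11 G=5
Draw 4: a1=2.192, a2=9.284, a3=0.200, a4=4.140, a0=15.816; τ=−ln(0.9684)/15.816=0.002 → t=0.439; u2·a0=0.7237·15.816=11.446; a1=2.192 < 11.446 ≤ a1+a2=11.476 → R2 fires; Q=4 E=2 R=10 S=12 G=5
Draw 5: a1=2.192, a2=10.128, a3=0.200, a4=4.140, a0=16.660; τ=−ln(0.4709)/16.660=0.045 → t=0.484; u2·a0=0.5048·16.660=8.410; a1=2.192 < 8.410 ≤ a1+a2=12.320 → R2 fires; Q=4 E=2 R=10 S=13 G=5
Draw 6: a1=2.192, a2=10.972, a3=0.200, a4=4.140, a0=17.504; τ=−ln(0.0825)/17.504=0.143 → t=0.627; u2·a0=0.6976·17.504=12.211; a1=2.192 < 12.211 ≤ a1+a2=13.164 → R2 fires; Q=4 E=2 R=10 S=14 G=5
Draw 7: a1=2.192, a2=11.816, a3=0.200, a4=4.140, a0=18.348; τ=−ln(0.0170)/18.348=0.222 → t=0.849; u2·a0=0.2096·18.348=3.846; a1=2.192 < 3.846 ≤ a1+a2=14.008 → R2 fires; Q=4 E=2 R=10 S=15 G=5
Draw 8: a1=2.192, a2=12.660, a3=0.200, a4=4.140, a0=19.192; τ=−ln(0.0309)/19.192=0.181 → t=1.030; u2·a0=0.6197·19.192=11.893; a1=2.192 < 11.893 ≤ a1+a2=14.852 → R2 fires; Q=4 E=2 R=10 S=16 G=5
Draw 9: a1=2.192, a2=13.504, a3=0.200, a4=4.140, a0=20.036; τ=−ln(0.7367)/20.036=0.015 → t=1.045; u2·a0=0.2770·20.036=5.550; a1=2.192 < 5.550 ≤ a1+a2=15.696 → R2 fires; Q=4 E=2 R=10 S=17 G=5
Draw 10: a1=2.192, a2=14.348, a3=0.200, a4=4.140, a0=20.880; τ=−ln(0.4897)/20.880=0.034 → t=1.080; u2·a0=0.5642·20.880=11.780; a1=2.192 < 11.780 ≤ a1+a2=16.540 → R2 fires; Q=4 E=2 R=10 S=18 G=5
Draw 11: a1=2.192, a2=15.192, a3=0.200, a4=4.140, a0=21.724; τ=−ln(0.1570)/21.724=0.085 → t=1.165; u2·a0=0.4464·21.724=9.698; a1=2.192 < 9.698 ≤ a1+a2=17.384 → R2 fires; Q=4 E=2 R=10 S=19 G=5
Draw 12: a1=2.192, a2=16.036, a3=0.200, a4=4.140, a0=22.568; τ=−ln(0.0240)/22.568=0.165 → t=1.330 > T=1.28: stop.
S first becomes ≥ 17 when it reaches 17 at the event at t=1.045.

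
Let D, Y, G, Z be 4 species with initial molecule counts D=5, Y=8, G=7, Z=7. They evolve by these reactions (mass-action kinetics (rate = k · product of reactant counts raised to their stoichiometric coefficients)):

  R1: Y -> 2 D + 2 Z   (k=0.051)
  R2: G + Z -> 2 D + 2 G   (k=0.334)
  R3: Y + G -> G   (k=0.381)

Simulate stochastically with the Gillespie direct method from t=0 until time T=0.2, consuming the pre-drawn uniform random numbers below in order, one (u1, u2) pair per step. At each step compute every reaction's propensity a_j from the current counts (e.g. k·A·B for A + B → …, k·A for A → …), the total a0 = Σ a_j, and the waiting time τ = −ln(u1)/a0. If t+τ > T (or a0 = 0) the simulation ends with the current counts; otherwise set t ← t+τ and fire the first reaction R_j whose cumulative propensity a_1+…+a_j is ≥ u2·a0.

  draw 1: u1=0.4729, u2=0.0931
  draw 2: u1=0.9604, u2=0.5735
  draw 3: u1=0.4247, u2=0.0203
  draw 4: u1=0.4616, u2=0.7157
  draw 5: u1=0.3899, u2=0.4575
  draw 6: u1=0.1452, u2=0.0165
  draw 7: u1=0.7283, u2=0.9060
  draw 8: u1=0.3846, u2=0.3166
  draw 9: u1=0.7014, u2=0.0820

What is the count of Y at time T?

t=0.000: D=5 Y=8 G=7 Z=7
Draw 1: a1=0.408, a2=16.366, a3=21.336, a0=38.110; τ=−ln(0.4729)/38.110=0.020 → t=0.020; u2·a0=0.0931·38.110=3.548; a1=0.408 < 3.548 ≤ a1+a2=16.774 → R2 fires; D=7 Y=8 G=8 Z=6
Draw 2: a1=0.408, a2=16.032, a3=24.384, a0=40.824; τ=−ln(0.9604)/40.824=0.001 → t=0.021; u2·a0=0.5735·40.824=23.413; a1+a2=16.440 < 23.413 ≤ a1+…+a3=40.824 → R3 fires; D=7 Y=7 G=8 Z=6
Draw 3: a1=0.357, a2=16.032, a3=21.336, a0=37.725; τ=−ln(0.4247)/37.725=0.023 → t=0.043; u2·a0=0.0203·37.725=0.766; a1=0.357 < 0.766 ≤ a1+a2=16.389 → R2 fires; D=9 Y=7 G=9 Z=5
Draw 4: a1=0.357, a2=15.030, a3=24.003, a0=39.390; τ=−ln(0.4616)/39.390=0.020 → t=0.063; u2·a0=0.7157·39.390=28.191; a1+a2=15.387 < 28.191 ≤ a1+…+a3=39.390 → R3 fires; D=9 Y=6 G=9 Z=5
Draw 5: a1=0.306, a2=15.030, a3=20.574, a0=35.910; τ=−ln(0.3899)/35.910=0.026 → t=0.089; u2·a0=0.4575·35.910=16.429; a1+a2=15.336 < 16.429 ≤ a1+…+a3=35.910 → R3 fires; D=9 Y=5 G=9 Z=5
Draw 6: a1=0.255, a2=15.030, a3=17.145, a0=32.430; τ=−ln(0.1452)/32.430=0.060 → t=0.149; u2·a0=0.0165·32.430=0.535; a1=0.255 < 0.535 ≤ a1+a2=15.285 → R2 fires; D=11 Y=5 G=10 Z=4
Draw 7: a1=0.255, a2=13.360, a3=19.050, a0=32.665; τ=−ln(0.7283)/32.665=0.010 → t=0.158; u2·a0=0.9060·32.665=29.594; a1+a2=13.615 < 29.594 ≤ a1+…+a3=32.665 → R3 fires; D=11 Y=4 G=10 Z=4
Draw 8: a1=0.204, a2=13.360, a3=15.240, a0=28.804; τ=−ln(0.3846)/28.804=0.033 → t=0.192; u2·a0=0.3166·28.804=9.119; a1=0.204 < 9.119 ≤ a1+a2=13.564 → R2 fires; D=13 Y=4 G=11 Z=3
Draw 9: a1=0.204, a2=11.022, a3=16.764, a0=27.990; τ=−ln(0.7014)/27.990=0.013 → t=0.204 > T=0.2: stop.
Read off Y at T=0.2: 4

Y at T = 4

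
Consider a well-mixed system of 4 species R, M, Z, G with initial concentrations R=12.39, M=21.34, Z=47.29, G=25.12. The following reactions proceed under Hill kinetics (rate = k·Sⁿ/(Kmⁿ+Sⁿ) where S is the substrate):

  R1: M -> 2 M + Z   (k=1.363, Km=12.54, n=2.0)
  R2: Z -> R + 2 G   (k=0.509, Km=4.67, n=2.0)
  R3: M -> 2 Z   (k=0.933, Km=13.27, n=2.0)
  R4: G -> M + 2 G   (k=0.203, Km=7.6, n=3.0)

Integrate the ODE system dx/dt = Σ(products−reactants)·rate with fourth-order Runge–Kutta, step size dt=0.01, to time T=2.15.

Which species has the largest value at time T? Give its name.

RK4 with dt=0.01: 215 steps to T=2.15. Trajectory (selected grid times):
t=0.00: R=12.39 M=21.34 Z=47.29 G=25.12
t=0.24: R=12.51 M=21.47 Z=47.74 G=25.41
t=0.48: R=12.63 M=21.60 Z=48.18 G=25.70
t=0.72: R=12.75 M=21.73 Z=48.63 G=25.99
t=0.96: R=12.87 M=21.86 Z=49.08 G=26.28
t=1.19: R=12.99 M=21.98 Z=49.52 G=26.56
t=1.43: R=13.11 M=22.11 Z=49.97 G=26.85
t=1.67: R=13.23 M=22.24 Z=50.43 G=27.14
t=1.91: R=13.35 M=22.38 Z=50.89 G=27.43
t=2.15: R=13.47 M=22.51 Z=51.35 G=27.72
At T=2.15: R=13.47 M=22.51 Z=51.35 G=27.72; the largest is Z.

Dominant species at T: Z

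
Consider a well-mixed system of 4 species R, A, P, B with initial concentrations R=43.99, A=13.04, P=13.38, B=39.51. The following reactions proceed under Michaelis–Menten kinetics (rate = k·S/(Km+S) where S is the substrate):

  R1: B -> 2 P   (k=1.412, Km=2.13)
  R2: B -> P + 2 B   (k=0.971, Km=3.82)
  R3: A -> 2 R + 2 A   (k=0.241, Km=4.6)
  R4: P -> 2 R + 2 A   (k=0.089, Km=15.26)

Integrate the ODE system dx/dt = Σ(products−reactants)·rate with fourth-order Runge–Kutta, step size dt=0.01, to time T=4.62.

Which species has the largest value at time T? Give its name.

RK4 with dt=0.01: 462 steps to T=4.62. Trajectory (selected grid times):
t=0.00: R=43.99 A=13.04 P=13.38 B=39.51
t=0.51: R=44.22 A=13.17 P=15.18 B=39.28
t=1.03: R=44.45 A=13.32 P=17.00 B=39.04
t=1.54: R=44.68 A=13.46 P=18.80 B=38.81
t=2.05: R=44.92 A=13.60 P=20.59 B=38.58
t=2.57: R=45.16 A=13.75 P=22.41 B=38.34
t=3.08: R=45.40 A=13.89 P=24.20 B=38.11
t=3.59: R=45.64 A=14.04 P=25.98 B=37.88
t=4.11: R=45.89 A=14.20 P=27.80 B=37.64
t=4.62: R=46.13 A=14.35 P=29.59 B=37.41
At T=4.62: R=46.13 A=14.35 P=29.59 B=37.41; the largest is R.

Dominant species at T: R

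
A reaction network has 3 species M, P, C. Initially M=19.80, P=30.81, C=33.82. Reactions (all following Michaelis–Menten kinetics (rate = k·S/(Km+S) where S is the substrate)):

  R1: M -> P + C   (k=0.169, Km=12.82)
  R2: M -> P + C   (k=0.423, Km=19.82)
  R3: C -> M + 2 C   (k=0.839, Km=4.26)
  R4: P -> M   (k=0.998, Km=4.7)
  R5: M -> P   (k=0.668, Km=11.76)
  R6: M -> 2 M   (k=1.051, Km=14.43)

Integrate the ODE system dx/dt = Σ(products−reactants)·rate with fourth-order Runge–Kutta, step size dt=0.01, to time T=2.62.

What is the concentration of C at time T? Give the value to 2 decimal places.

RK4 with dt=0.01: 262 steps to T=2.62. Trajectory (selected grid times):
t=0.00: M=19.80 P=30.81 C=33.82
t=0.29: M=20.23 P=30.77 C=34.13
t=0.58: M=20.66 P=30.74 C=34.44
t=0.87: M=21.09 P=30.70 C=34.75
t=1.16: M=21.52 P=30.67 C=35.06
t=1.46: M=21.97 P=30.64 C=35.38
t=1.75: M=22.40 P=30.61 C=35.69
t=2.04: M=22.83 P=30.58 C=36.01
t=2.33: M=23.26 P=30.56 C=36.32
t=2.62: M=23.69 P=30.54 C=36.64
Read off C at T=2.62: 36.64

C at T = 36.64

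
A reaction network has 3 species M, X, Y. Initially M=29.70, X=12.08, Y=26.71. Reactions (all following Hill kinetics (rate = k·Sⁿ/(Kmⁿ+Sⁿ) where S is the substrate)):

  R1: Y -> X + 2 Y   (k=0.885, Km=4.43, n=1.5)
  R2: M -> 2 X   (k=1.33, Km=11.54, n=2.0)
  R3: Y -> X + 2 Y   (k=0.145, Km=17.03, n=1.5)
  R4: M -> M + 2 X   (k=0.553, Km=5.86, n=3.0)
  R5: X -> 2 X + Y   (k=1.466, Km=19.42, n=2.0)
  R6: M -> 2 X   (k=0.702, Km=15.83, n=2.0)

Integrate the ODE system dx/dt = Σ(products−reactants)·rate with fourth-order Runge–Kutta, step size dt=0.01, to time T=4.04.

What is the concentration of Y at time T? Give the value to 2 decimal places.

Y at T = 33.95

RK4 with dt=0.01: 404 steps to T=4.04. Trajectory (selected grid times):
t=0.00: M=29.70 X=12.08 Y=26.71
t=0.45: M=28.94 X=14.73 Y=27.34
t=0.90: M=28.18 X=17.42 Y=28.03
t=1.35: M=27.43 X=20.15 Y=28.76
t=1.80: M=26.69 X=22.91 Y=29.55
t=2.24: M=25.97 X=25.63 Y=30.35
t=2.69: M=25.25 X=28.44 Y=31.21
t=3.14: M=24.53 X=31.25 Y=32.10
t=3.59: M=23.82 X=34.07 Y=33.02
t=4.04: M=23.12 X=36.90 Y=33.95
Read off Y at T=4.04: 33.95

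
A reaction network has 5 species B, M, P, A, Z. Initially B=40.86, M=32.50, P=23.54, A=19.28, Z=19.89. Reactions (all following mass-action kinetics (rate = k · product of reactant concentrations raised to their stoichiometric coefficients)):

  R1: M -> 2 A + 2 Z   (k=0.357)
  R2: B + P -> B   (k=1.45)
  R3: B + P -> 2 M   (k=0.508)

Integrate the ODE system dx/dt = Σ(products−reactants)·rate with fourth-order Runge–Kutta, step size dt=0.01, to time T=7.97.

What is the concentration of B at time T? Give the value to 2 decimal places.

B at T = 34.75

RK4 with dt=0.01: 797 steps to T=7.97. Trajectory (selected grid times):
t=0.00: B=40.86 M=32.50 P=23.54 A=19.28 Z=19.89
t=0.89: B=34.75 M=32.59 P=0.00 A=43.54 Z=44.15
t=1.77: B=34.75 M=23.80 P=0.00 A=61.11 Z=61.72
t=2.66: B=34.75 M=17.32 P=0.00 A=74.06 Z=74.67
t=3.54: B=34.75 M=12.65 P=0.00 A=83.40 Z=84.01
t=4.43: B=34.75 M=9.21 P=0.00 A=90.29 Z=90.90
t=5.31: B=34.75 M=6.73 P=0.00 A=95.26 Z=95.87
t=6.20: B=34.75 M=4.90 P=0.00 A=98.92 Z=99.53
t=7.08: B=34.75 M=3.58 P=0.00 A=101.56 Z=102.17
t=7.97: B=34.75 M=2.60 P=0.00 A=103.51 Z=104.12
Read off B at T=7.97: 34.75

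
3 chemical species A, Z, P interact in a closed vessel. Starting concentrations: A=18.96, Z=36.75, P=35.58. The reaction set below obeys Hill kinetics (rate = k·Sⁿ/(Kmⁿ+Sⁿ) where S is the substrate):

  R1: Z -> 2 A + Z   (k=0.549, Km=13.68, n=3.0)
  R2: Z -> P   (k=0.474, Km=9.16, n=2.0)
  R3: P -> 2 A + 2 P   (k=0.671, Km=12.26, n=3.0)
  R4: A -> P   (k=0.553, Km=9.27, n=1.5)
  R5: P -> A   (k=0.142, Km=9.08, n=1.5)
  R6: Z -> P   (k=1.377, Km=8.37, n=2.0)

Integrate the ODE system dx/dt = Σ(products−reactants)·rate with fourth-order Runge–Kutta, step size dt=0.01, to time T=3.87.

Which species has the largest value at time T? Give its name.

RK4 with dt=0.01: 387 steps to T=3.87. Trajectory (selected grid times):
t=0.00: A=18.96 Z=36.75 P=35.58
t=0.43: A=19.84 Z=36.00 P=36.74
t=0.86: A=20.72 Z=35.24 P=37.89
t=1.29: A=21.59 Z=34.49 P=39.05
t=1.72: A=22.46 Z=33.74 P=40.21
t=2.15: A=23.33 Z=33.00 P=41.38
t=2.58: A=24.20 Z=32.25 P=42.54
t=3.01: A=25.06 Z=31.51 P=43.70
t=3.44: A=25.93 Z=30.77 P=44.86
t=3.87: A=26.78 Z=30.03 P=46.02
At T=3.87: A=26.78 Z=30.03 P=46.02; the largest is P.

Dominant species at T: P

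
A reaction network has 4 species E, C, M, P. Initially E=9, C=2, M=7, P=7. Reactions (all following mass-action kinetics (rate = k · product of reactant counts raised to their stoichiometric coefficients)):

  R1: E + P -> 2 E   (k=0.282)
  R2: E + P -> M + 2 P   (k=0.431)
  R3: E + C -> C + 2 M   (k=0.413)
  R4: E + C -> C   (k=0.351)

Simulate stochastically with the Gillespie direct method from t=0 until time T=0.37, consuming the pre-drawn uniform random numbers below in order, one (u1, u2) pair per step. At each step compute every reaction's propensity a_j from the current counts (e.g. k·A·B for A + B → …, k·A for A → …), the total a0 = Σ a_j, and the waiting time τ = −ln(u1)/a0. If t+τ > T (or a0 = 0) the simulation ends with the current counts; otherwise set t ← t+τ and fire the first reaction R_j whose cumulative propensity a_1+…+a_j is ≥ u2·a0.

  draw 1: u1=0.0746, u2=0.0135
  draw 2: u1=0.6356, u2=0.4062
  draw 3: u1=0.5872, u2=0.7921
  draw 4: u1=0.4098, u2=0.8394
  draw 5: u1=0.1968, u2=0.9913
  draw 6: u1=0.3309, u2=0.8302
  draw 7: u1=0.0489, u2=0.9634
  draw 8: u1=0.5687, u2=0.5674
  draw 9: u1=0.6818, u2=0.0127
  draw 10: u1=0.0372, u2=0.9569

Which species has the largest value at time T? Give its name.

Dominant species at T: M

t=0.000: E=9 C=2 M=7 P=7
Draw 1: a1=17.766, a2=27.153, a3=7.434, a4=6.318, a0=58.671; τ=−ln(0.0746)/58.671=0.044 → t=0.044; u2·a0=0.0135·58.671=0.792 ≤ a1=17.766 → R1 fires; E=10 C=2 M=7 P=6
Draw 2: a1=16.920, a2=25.860, a3=8.260, a4=7.020, a0=58.060; τ=−ln(0.6356)/58.060=0.008 → t=0.052; u2·a0=0.4062·58.060=23.584; a1=16.920 < 23.584 ≤ a1+a2=42.780 → R2 fires; E=9 C=2 M=8 P=7
Draw 3: a1=17.766, a2=27.153, a3=7.434, a4=6.318, a0=58.671; τ=−ln(0.5872)/58.671=0.009 → t=0.061; u2·a0=0.7921·58.671=46.473; a1+a2=44.919 < 46.473 ≤ a1+…+a3=52.353 → R3 fires; E=8 C=2 M=10 P=7
Draw 4: a1=15.792, a2=24.136, a3=6.608, a4=5.616, a0=52.152; τ=−ln(0.4098)/52.152=0.017 → t=0.078; u2·a0=0.8394·52.152=43.776; a1+a2=39.928 < 43.776 ≤ a1+…+a3=46.536 → R3 fires; E=7 C=2 M=12 P=7
Draw 5: a1=13.818, a2=21.119, a3=5.782, a4=4.914, a0=45.633; τ=−ln(0.1968)/45.633=0.036 → t=0.114; u2·a0=0.9913·45.633=45.236; a1+…+a3=40.719 < 45.236 ≤ a1+…+a4=45.633 → R4 fires; E=6 C=2 M=12 P=7
Draw 6: a1=11.844, a2=18.102, a3=4.956, a4=4.212, a0=39.114; τ=−ln(0.3309)/39.114=0.028 → t=0.142; u2·a0=0.8302·39.114=32.472; a1+a2=29.946 < 32.472 ≤ a1+…+a3=34.902 → R3 fires; E=5 C=2 M=14 P=7
Draw 7: a1=9.870, a2=15.085, a3=4.130, a4=3.510, a0=32.595; τ=−ln(0.0489)/32.595=0.093 → t=0.235; u2·a0=0.9634·32.595=31.402; a1+…+a3=29.085 < 31.402 ≤ a1+…+a4=32.595 → R4 fires; E=4 C=2 M=14 P=7
Draw 8: a1=7.896, a2=12.068, a3=3.304, a4=2.808, a0=26.076; τ=−ln(0.5687)/26.076=0.022 → t=0.256; u2·a0=0.5674·26.076=14.796; a1=7.896 < 14.796 ≤ a1+a2=19.964 → R2 fires; E=3 C=2 M=15 P=8
Draw 9: a1=6.768, a2=10.344, a3=2.478, a4=2.106, a0=21.696; τ=−ln(0.6818)/21.696=0.018 → t=0.274; u2·a0=0.0127·21.696=0.276 ≤ a1=6.768 → R1 fires; E=4 C=2 M=15 P=7
Draw 10: a1=7.896, a2=12.068, a3=3.304, a4=2.808, a0=26.076; τ=−ln(0.0372)/26.076=0.126 → t=0.400 > T=0.37: stop.
At T=0.37: E=4 C=2 M=15 P=7; the largest is M.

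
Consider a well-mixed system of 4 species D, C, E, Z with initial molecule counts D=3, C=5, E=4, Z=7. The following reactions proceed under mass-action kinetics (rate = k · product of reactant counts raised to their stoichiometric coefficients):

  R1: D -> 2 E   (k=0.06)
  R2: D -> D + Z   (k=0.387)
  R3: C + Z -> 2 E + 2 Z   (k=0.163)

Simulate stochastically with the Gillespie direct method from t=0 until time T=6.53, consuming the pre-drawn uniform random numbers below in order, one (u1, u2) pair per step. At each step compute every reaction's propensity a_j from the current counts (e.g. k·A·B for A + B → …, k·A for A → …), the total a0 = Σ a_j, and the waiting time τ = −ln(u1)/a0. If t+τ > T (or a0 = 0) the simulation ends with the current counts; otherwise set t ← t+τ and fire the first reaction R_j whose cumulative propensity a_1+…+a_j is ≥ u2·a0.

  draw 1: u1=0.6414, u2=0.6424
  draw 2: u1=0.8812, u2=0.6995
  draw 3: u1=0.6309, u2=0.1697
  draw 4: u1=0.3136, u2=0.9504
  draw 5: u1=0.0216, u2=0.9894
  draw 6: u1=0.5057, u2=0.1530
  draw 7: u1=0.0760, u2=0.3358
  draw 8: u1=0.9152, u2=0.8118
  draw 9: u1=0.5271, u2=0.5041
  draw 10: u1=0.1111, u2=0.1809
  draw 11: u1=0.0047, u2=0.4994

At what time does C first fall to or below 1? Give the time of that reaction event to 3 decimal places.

Threshold first reached at t = 1.127

t=0.000: D=3 C=5 E=4 Z=7
Draw 1: a1=0.180, a2=1.161, a3=5.705, a0=7.046; τ=−ln(0.6414)/7.046=0.063 → t=0.063; u2·a0=0.6424·7.046=4.526; a1+a2=1.341 < 4.526 ≤ a1+…+a3=7.046 → R3 fires; D=3 C=4 E=6 Z=8
Draw 2: a1=0.180, a2=1.161, a3=5.216, a0=6.557; τ=−ln(0.8812)/6.557=0.019 → t=0.082; u2·a0=0.6995·6.557=4.587; a1+a2=1.341 < 4.587 ≤ a1+…+a3=6.557 → R3 fires; D=3 C=3 E=8 Z=9
Draw 3: a1=0.180, a2=1.161, a3=4.401, a0=5.742; τ=−ln(0.6309)/5.742=0.080 → t=0.163; u2·a0=0.1697·5.742=0.974; a1=0.180 < 0.974 ≤ a1+a2=1.341 → R2 fires; D=3 C=3 E=8 Z=10
Draw 4: a1=0.180, a2=1.161, a3=4.890, a0=6.231; τ=−ln(0.3136)/6.231=0.186 → t=0.349; u2·a0=0.9504·6.231=5.922; a1+a2=1.341 < 5.922 ≤ a1+…+a3=6.231 → R3 fires; D=3 C=2 E=10 Z=11
Draw 5: a1=0.180, a2=1.161, a3=3.586, a0=4.927; τ=−ln(0.0216)/4.927=0.778 → t=1.127; u2·a0=0.9894·4.927=4.875; a1+a2=1.341 < 4.875 ≤ a1+…+a3=4.927 → R3 fires; D=3 C=1 E=12 Z=12
Draw 6: a1=0.180, a2=1.161, a3=1.956, a0=3.297; τ=−ln(0.5057)/3.297=0.207 → t=1.334; u2·a0=0.1530·3.297=0.504; a1=0.180 < 0.504 ≤ a1+a2=1.341 → R2 fires; D=3 C=1 E=12 Z=13
Draw 7: a1=0.180, a2=1.161, a3=2.119, a0=3.460; τ=−ln(0.0760)/3.460=0.745 → t=2.079; u2·a0=0.3358·3.460=1.162; a1=0.180 < 1.162 ≤ a1+a2=1.341 → R2 fires; D=3 C=1 E=12 Z=14
Draw 8: a1=0.180, a2=1.161, a3=2.282, a0=3.623; τ=−ln(0.9152)/3.623=0.024 → t=2.103; u2·a0=0.8118·3.623=2.941; a1+a2=1.341 < 2.941 ≤ a1+…+a3=3.623 → R3 fires; D=3 C=0 E=14 Z=15
Draw 9: a1=0.180, a2=1.161, a3=0.000, a0=1.341; τ=−ln(0.5271)/1.341=0.478 → t=2.581; u2·a0=0.5041·1.341=0.676; a1=0.180 < 0.676 ≤ a1+a2=1.341 → R2 fires; D=3 C=0 E=14 Z=16
Draw 10: a1=0.180, a2=1.161, a3=0.000, a0=1.341; τ=−ln(0.1111)/1.341=1.639 → t=4.219; u2·a0=0.1809·1.341=0.243; a1=0.180 < 0.243 ≤ a1+a2=1.341 → R2 fires; D=3 C=0 E=14 Z=17
Draw 11: a1=0.180, a2=1.161, a3=0.000, a0=1.341; τ=−ln(0.0047)/1.341=3.997 → t=8.216 > T=6.53: stop.
C first becomes ≤ 1 when it reaches 1 at the event at t=1.127.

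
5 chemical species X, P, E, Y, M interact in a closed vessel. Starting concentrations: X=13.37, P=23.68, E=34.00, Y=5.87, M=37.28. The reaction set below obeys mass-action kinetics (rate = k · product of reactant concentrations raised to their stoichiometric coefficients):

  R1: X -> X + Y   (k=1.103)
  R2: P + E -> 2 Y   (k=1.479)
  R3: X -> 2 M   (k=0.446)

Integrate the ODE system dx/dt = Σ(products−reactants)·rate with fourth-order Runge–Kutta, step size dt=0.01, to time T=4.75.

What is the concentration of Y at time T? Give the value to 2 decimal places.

Y at T = 82.32

RK4 with dt=0.01: 475 steps to T=4.75. Trajectory (selected grid times):
t=0.00: X=13.37 P=23.68 E=34.00 Y=5.87 M=37.28
t=0.53: X=10.56 P=0.00 E=10.32 Y=60.19 M=42.91
t=1.06: X=8.33 P=0.00 E=10.32 Y=65.69 M=47.35
t=1.58: X=6.61 P=0.00 E=10.32 Y=69.95 M=50.80
t=2.11: X=5.22 P=0.00 E=10.32 Y=73.39 M=53.59
t=2.64: X=4.12 P=0.00 E=10.32 Y=76.11 M=55.78
t=3.17: X=3.25 P=0.00 E=10.32 Y=78.25 M=57.52
t=3.69: X=2.58 P=0.00 E=10.32 Y=79.92 M=58.86
t=4.22: X=2.04 P=0.00 E=10.32 Y=81.26 M=59.95
t=4.75: X=1.61 P=0.00 E=10.32 Y=82.32 M=60.81
Read off Y at T=4.75: 82.32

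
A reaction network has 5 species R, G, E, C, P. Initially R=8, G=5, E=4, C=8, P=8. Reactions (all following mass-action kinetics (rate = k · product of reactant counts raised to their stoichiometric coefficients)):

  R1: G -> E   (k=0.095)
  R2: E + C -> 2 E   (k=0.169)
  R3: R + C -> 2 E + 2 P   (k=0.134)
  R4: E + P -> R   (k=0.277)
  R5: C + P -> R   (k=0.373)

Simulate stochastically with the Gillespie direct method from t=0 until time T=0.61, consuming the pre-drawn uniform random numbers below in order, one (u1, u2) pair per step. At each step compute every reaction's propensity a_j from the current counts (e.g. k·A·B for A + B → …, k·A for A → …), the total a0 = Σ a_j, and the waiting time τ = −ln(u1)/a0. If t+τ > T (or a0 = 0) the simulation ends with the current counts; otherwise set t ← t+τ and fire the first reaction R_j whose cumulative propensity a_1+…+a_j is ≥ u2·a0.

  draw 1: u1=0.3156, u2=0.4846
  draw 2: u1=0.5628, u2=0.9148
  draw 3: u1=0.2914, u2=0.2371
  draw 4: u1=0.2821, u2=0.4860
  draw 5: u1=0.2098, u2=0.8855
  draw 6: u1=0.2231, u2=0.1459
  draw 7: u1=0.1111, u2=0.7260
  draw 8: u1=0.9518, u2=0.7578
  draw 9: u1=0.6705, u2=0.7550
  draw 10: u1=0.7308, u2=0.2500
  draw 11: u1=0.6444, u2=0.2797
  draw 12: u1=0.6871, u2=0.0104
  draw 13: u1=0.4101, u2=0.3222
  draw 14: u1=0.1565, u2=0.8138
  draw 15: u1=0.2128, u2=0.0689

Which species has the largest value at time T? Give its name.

t=0.000: R=8 G=5 E=4 C=8 P=8
Draw 1: a1=0.475, a2=5.408, a3=8.576, a4=8.864, a5=23.872, a0=47.195; τ=−ln(0.3156)/47.195=0.024 → t=0.024; u2·a0=0.4846·47.195=22.871; a1+…+a3=14.459 < 22.871 ≤ a1+…+a4=23.323 → R4 fires; R=9 G=5 E=3 C=8 P=7
Draw 2: a1=0.475, a2=4.056, a3=9.648, a4=5.817, a5=20.888, a0=40.884; τ=−ln(0.5628)/40.884=0.014 → t=0.038; u2·a0=0.9148·40.884=37.401; a1+…+a4=19.996 < 37.401 ≤ a1+…+a5=40.884 → R5 fires; R=10 G=5 E=3 C=7 P=6
Draw 3: a1=0.475, a2=3.549, a3=9.380, a4=4.986, a5=15.666, a0=34.056; τ=−ln(0.2914)/34.056=0.036 → t=0.075; u2·a0=0.2371·34.056=8.075; a1+a2=4.024 < 8.075 ≤ a1+…+a3=13.404 → R3 fires; R=9 G=5 E=5 C=6 P=8
Draw 4: a1=0.475, a2=5.070, a3=7.236, a4=11.080, a5=17.904, a0=41.765; τ=−ln(0.2821)/41.765=0.030 → t=0.105; u2·a0=0.4860·41.765=20.298; a1+…+a3=12.781 < 20.298 ≤ a1+…+a4=23.861 → R4 fires; R=10 G=5 E=4 C=6 P=7
Draw 5: a1=0.475, a2=4.056, a3=8.040, a4=7.756, a5=15.666, a0=35.993; τ=−ln(0.2098)/35.993=0.043 → t=0.148; u2·a0=0.8855·35.993=31.872; a1+…+a4=20.327 < 31.872 ≤ a1+…+a5=35.993 → R5 fires; R=11 G=5 E=4 C=5 P=6
Draw 6: a1=0.475, a2=3.380, a3=7.370, a4=6.648, a5=11.190, a0=29.063; τ=−ln(0.2231)/29.063=0.052 → t=0.200; u2·a0=0.1459·29.063=4.240; a1+a2=3.855 < 4.240 ≤ a1+…+a3=11.225 → R3 fires; R=10 G=5 E=6 C=4 P=8
Draw 7: a1=0.475, a2=4.056, a3=5.360, a4=13.296, a5=11.936, a0=35.123; τ=−ln(0.1111)/35.123=0.063 → t=0.263; u2·a0=0.7260·35.123=25.499; a1+…+a4=23.187 < 25.499 ≤ a1+…+a5=35.123 → R5 fires; R=11 G=5 E=6 C=3 P=7
Draw 8: a1=0.475, a2=3.042, a3=4.422, a4=11.634, a5=7.833, a0=27.406; τ=−ln(0.9518)/27.406=0.002 → t=0.264; u2·a0=0.7578·27.406=20.768; a1+…+a4=19.573 < 20.768 ≤ a1+…+a5=27.406 → R5 fires; R=12 G=5 E=6 C=2 P=6
Draw 9: a1=0.475, a2=2.028, a3=3.216, a4=9.972, a5=4.476, a0=20.167; τ=−ln(0.6705)/20.167=0.020 → t=0.284; u2·a0=0.7550·20.167=15.226; a1+…+a3=5.719 < 15.226 ≤ a1+…+a4=15.691 → R4 fires; R=13 G=5 E=5 C=2 P=5
Draw 10: a1=0.475, a2=1.690, a3=3.484, a4=6.925, a5=3.730, a0=16.304; τ=−ln(0.7308)/16.304=0.019 → t=0.303; u2·a0=0.2500·16.304=4.076; a1+a2=2.165 < 4.076 ≤ a1+…+a3=5.649 → R3 fires; R=12 G=5 E=7 C=1 P=7
Draw 11: a1=0.475, a2=1.183, a3=1.608, a4=13.573, a5=2.611, a0=19.450; τ=−ln(0.6444)/19.450=0.023 → t=0.326; u2·a0=0.2797·19.450=5.440; a1+…+a3=3.266 < 5.440 ≤ a1+…+a4=16.839 → R4 fires; R=13 G=5 E=6 C=1 P=6
Draw 12: a1=0.475, a2=1.014, a3=1.742, a4=9.972, a5=2.238, a0=15.441; τ=−ln(0.6871)/15.441=0.024 → t=0.350; u2·a0=0.0104·15.441=0.161 ≤ a1=0.475 → R1 fires; R=13 G=4 E=7 C=1 P=6
Draw 13: a1=0.380, a2=1.183, a3=1.742, a4=11.634, a5=2.238, a0=17.177; τ=−ln(0.4101)/17.177=0.052 → t=0.402; u2·a0=0.3222·17.177=5.534; a1+…+a3=3.305 < 5.534 ≤ a1+…+a4=14.939 → R4 fires; R=14 G=4 E=6 C=1 P=5
Draw 14: a1=0.380, a2=1.014, a3=1.876, a4=8.310, a5=1.865, a0=13.445; τ=−ln(0.1565)/13.445=0.138 → t=0.540; u2·a0=0.8138·13.445=10.942; a1+…+a3=3.270 < 10.942 ≤ a1+…+a4=11.580 → R4 fires; R=15 G=4 E=5 C=1 P=4
Draw 15: a1=0.380, a2=0.845, a3=2.010, a4=5.540, a5=1.492, a0=10.267; τ=−ln(0.2128)/10.267=0.151 → t=0.691 > T=0.61: stop.
At T=0.61: R=15 G=4 E=5 C=1 P=4; the largest is R.

Dominant species at T: R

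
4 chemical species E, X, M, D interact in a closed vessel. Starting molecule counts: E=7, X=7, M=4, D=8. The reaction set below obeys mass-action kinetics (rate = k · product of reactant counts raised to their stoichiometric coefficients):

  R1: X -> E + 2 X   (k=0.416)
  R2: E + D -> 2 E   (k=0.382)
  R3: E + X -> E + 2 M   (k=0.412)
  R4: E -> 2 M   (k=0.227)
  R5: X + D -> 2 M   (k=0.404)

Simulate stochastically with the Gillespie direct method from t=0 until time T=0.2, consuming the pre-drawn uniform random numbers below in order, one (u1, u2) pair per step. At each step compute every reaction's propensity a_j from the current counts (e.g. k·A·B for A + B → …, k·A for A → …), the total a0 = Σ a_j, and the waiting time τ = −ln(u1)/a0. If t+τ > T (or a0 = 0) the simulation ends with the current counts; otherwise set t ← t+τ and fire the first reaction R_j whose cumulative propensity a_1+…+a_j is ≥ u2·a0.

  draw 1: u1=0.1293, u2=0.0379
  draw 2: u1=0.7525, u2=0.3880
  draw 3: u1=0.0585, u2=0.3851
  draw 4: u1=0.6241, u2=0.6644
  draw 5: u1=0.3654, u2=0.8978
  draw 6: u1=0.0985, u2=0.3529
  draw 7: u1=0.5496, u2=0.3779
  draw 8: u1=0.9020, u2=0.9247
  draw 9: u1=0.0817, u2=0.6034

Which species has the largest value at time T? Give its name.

Dominant species at T: M

t=0.000: E=7 X=7 M=4 D=8
Draw 1: a1=2.912, a2=21.392, a3=20.188, a4=1.589, a5=22.624, a0=68.705; τ=−ln(0.1293)/68.705=0.030 → t=0.030; u2·a0=0.0379·68.705=2.604 ≤ a1=2.912 → R1 fires; E=8 X=8 M=4 D=8
Draw 2: a1=3.328, a2=24.448, a3=26.368, a4=1.816, a5=25.856, a0=81.816; τ=−ln(0.7525)/81.816=0.003 → t=0.033; u2·a0=0.3880·81.816=31.745; a1+a2=27.776 < 31.745 ≤ a1+…+a3=54.144 → R3 fires; E=8 X=7 M=6 D=8
Draw 3: a1=2.912, a2=24.448, a3=23.072, a4=1.816, a5=22.624, a0=74.872; τ=−ln(0.0585)/74.872=0.038 → t=0.071; u2·a0=0.3851·74.872=28.833; a1+a2=27.360 < 28.833 ≤ a1+…+a3=50.432 → R3 fires; E=8 X=6 M=8 D=8
Draw 4: a1=2.496, a2=24.448, a3=19.776, a4=1.816, a5=19.392, a0=67.928; τ=−ln(0.6241)/67.928=0.007 → t=0.078; u2·a0=0.6644·67.928=45.131; a1+a2=26.944 < 45.131 ≤ a1+…+a3=46.720 → R3 fires; E=8 X=5 M=10 D=8
Draw 5: a1=2.080, a2=24.448, a3=16.480, a4=1.816, a5=16.160, a0=60.984; τ=−ln(0.3654)/60.984=0.017 → t=0.095; u2·a0=0.8978·60.984=54.751; a1+…+a4=44.824 < 54.751 ≤ a1+…+a5=60.984 → R5 fires; E=8 X=4 M=12 D=7
Draw 6: a1=1.664, a2=21.392, a3=13.184, a4=1.816, a5=11.312, a0=49.368; τ=−ln(0.0985)/49.368=0.047 → t=0.142; u2·a0=0.3529·49.368=17.422; a1=1.664 < 17.422 ≤ a1+a2=23.056 → R2 fires; E=9 X=4 M=12 D=6
Draw 7: a1=1.664, a2=20.628, a3=14.832, a4=2.043, a5=9.696, a0=48.863; τ=−ln(0.5496)/48.863=0.012 → t=0.154; u2·a0=0.3779·48.863=18.465; a1=1.664 < 18.465 ≤ a1+a2=22.292 → R2 fires; E=10 X=4 M=12 D=5
Draw 8: a1=1.664, a2=19.100, a3=16.480, a4=2.270, a5=8.080, a0=47.594; τ=−ln(0.9020)/47.594=0.002 → t=0.156; u2·a0=0.9247·47.594=44.010; a1+…+a4=39.514 < 44.010 ≤ a1+…+a5=47.594 → R5 fires; E=10 X=3 M=14 D=4
Draw 9: a1=1.248, a2=15.280, a3=12.360, a4=2.270, a5=4.848, a0=36.006; τ=−ln(0.0817)/36.006=0.070 → t=0.226 > T=0.2: stop.
At T=0.2: E=10 X=3 M=14 D=4; the largest is M.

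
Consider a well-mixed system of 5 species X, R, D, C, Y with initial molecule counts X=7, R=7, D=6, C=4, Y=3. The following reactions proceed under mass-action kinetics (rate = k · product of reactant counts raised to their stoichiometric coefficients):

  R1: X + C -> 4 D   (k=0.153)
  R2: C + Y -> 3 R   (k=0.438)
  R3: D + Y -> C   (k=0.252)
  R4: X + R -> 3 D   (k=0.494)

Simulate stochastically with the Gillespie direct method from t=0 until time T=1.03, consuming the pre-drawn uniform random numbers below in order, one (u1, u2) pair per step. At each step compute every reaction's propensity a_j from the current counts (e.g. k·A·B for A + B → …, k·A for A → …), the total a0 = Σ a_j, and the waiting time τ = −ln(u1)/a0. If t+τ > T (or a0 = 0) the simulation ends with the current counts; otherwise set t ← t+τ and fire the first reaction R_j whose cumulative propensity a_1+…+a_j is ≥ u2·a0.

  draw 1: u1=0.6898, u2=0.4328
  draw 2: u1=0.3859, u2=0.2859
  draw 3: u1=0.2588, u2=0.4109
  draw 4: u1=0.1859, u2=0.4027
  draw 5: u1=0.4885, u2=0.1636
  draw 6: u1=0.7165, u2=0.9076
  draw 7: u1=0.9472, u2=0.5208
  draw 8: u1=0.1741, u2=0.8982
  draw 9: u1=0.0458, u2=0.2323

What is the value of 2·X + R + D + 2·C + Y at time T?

Check how each reaction changes W = 2·X + R + D + 2·C + Y (weight of products minus weight of reactants):
R1: X + C -> 4 D: (1·4) − (2·1 + 2·1) = 4 − 4 = 0
R2: C + Y -> 3 R: (1·3) − (2·1 + 1·1) = 3 − 3 = 0
R3: D + Y -> C: (2·1) − (1·1 + 1·1) = 2 − 2 = 0
R4: X + R -> 3 D: (1·3) − (2·1 + 1·1) = 3 − 3 = 0
Every reaction leaves W unchanged, so W is conserved and no simulation is needed: W(T) = W(0) = 2·7 + 7 + 6 + 2·4 + 3 = 38

Value at T = 38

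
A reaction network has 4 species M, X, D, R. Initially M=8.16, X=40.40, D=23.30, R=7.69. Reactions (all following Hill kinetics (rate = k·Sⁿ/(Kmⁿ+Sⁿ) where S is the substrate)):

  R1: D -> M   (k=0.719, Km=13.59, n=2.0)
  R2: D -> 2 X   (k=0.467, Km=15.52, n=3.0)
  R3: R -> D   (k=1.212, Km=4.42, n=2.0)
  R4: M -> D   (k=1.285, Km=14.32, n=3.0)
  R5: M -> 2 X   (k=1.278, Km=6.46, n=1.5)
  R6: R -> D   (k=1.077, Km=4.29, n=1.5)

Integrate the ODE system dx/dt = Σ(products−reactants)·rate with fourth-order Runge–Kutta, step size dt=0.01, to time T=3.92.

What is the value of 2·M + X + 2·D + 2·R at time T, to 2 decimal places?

Check how each reaction changes W = 2·M + X + 2·D + 2·R (weight of products minus weight of reactants):
R1: D -> M: (2·1) − (2·1) = 2 − 2 = 0
R2: D -> 2 X: (1·2) − (2·1) = 2 − 2 = 0
R3: R -> D: (2·1) − (2·1) = 2 − 2 = 0
R4: M -> D: (2·1) − (2·1) = 2 − 2 = 0
R5: M -> 2 X: (1·2) − (2·1) = 2 − 2 = 0
R6: R -> D: (2·1) − (2·1) = 2 − 2 = 0
Every reaction leaves W unchanged, so W is conserved and no simulation is needed: W(T) = W(0) = 2·8.16 + 40.40 + 2·23.30 + 2·7.69 = 118.70

Value at T = 118.70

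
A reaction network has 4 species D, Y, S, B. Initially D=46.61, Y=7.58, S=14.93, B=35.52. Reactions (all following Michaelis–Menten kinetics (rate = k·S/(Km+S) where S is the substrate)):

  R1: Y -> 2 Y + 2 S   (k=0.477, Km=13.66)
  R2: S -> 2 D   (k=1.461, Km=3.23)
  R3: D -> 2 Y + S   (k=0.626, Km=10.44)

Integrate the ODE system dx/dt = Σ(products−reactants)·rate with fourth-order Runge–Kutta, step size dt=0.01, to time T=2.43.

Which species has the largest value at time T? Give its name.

Dominant species at T: D

RK4 with dt=0.01: 243 steps to T=2.43. Trajectory (selected grid times):
t=0.00: D=46.61 Y=7.58 S=14.93 B=35.52
t=0.27: D=47.12 Y=7.90 S=14.84 B=35.52
t=0.54: D=47.63 Y=8.23 S=14.75 B=35.52
t=0.81: D=48.14 Y=8.55 S=14.66 B=35.52
t=1.08: D=48.64 Y=8.88 S=14.58 B=35.52
t=1.35: D=49.15 Y=9.21 S=14.50 B=35.52
t=1.62: D=49.66 Y=9.54 S=14.42 B=35.52
t=1.89: D=50.16 Y=9.88 S=14.34 B=35.52
t=2.16: D=50.66 Y=10.21 S=14.27 B=35.52
t=2.43: D=51.17 Y=10.55 S=14.20 B=35.52
At T=2.43: D=51.17 Y=10.55 S=14.20 B=35.52; the largest is D.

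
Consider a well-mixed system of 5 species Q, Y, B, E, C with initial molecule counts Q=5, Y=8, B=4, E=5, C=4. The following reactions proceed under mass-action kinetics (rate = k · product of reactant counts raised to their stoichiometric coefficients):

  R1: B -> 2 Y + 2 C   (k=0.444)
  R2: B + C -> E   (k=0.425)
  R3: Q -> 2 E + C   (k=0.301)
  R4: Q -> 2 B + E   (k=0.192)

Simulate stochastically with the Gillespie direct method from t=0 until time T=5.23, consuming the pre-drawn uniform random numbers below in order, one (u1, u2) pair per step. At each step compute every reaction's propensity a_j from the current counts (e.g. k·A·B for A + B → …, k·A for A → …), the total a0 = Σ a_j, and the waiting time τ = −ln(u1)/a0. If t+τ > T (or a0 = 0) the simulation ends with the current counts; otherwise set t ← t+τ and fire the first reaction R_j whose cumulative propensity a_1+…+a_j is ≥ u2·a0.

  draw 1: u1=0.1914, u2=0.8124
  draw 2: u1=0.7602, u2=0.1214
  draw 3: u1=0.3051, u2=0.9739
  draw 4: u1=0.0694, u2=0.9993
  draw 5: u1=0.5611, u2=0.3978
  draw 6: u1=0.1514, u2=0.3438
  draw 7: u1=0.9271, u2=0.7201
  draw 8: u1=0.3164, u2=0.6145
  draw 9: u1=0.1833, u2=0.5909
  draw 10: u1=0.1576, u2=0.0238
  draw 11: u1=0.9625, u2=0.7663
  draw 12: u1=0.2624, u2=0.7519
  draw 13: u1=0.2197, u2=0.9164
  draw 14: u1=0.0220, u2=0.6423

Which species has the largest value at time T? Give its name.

Dominant species at T: E

t=0.000: Q=5 Y=8 B=4 E=5 C=4
Draw 1: a1=1.776, a2=6.800, a3=1.505, a4=0.960, a0=11.041; τ=−ln(0.1914)/11.041=0.150 → t=0.150; u2·a0=0.8124·11.041=8.970; a1+a2=8.576 < 8.970 ≤ a1+…+a3=10.081 → R3 fires; Q=4 Y=8 B=4 E=7 C=5
Draw 2: a1=1.776, a2=8.500, a3=1.204, a4=0.768, a0=12.248; τ=−ln(0.7602)/12.248=0.022 → t=0.172; u2·a0=0.1214·12.248=1.487 ≤ a1=1.776 → R1 fires; Q=4 Y=10 B=3 E=7 C=7
Draw 3: a1=1.332, a2=8.925, a3=1.204, a4=0.768, a0=12.229; τ=−ln(0.3051)/12.229=0.097 → t=0.269; u2·a0=0.9739·12.229=11.910; a1+…+a3=11.461 < 11.910 ≤ a1+…+a4=12.229 → R4 fires; Q=3 Y=10 B=5 E=8 C=7
Draw 4: a1=2.220, a2=14.875, a3=0.903, a4=0.576, a0=18.574; τ=−ln(0.0694)/18.574=0.144 → t=0.413; u2·a0=0.9993·18.574=18.561; a1+…+a3=17.998 < 18.561 ≤ a1+…+a4=18.574 → R4 fires; Q=2 Y=10 B=7 E=9 C=7
Draw 5: a1=3.108, a2=20.825, a3=0.602, a4=0.384, a0=24.919; τ=−ln(0.5611)/24.919=0.023 → t=0.436; u2·a0=0.3978·24.919=9.913; a1=3.108 < 9.913 ≤ a1+a2=23.933 → R2 fires; Q=2 Y=10 B=6 E=10 C=6
Draw 6: a1=2.664, a2=15.300, a3=0.602, a4=0.384, a0=18.950; τ=−ln(0.1514)/18.950=0.100 → t=0.536; u2·a0=0.3438·18.950=6.515; a1=2.664 < 6.515 ≤ a1+a2=17.964 → R2 fires; Q=2 Y=10 B=5 E=11 C=5
Draw 7: a1=2.220, a2=10.625, a3=0.602, a4=0.384, a0=13.831; τ=−ln(0.9271)/13.831=0.005 → t=0.541; u2·a0=0.7201·13.831=9.960; a1=2.220 < 9.960 ≤ a1+a2=12.845 → R2 fires; Q=2 Y=10 B=4 E=12 C=4
Draw 8: a1=1.776, a2=6.800, a3=0.602, a4=0.384, a0=9.562; τ=−ln(0.3164)/9.562=0.120 → t=0.661; u2·a0=0.6145·9.562=5.876; a1=1.776 < 5.876 ≤ a1+a2=8.576 → R2 fires; Q=2 Y=10 B=3 E=13 C=3
Draw 9: a1=1.332, a2=3.825, a3=0.602, a4=0.384, a0=6.143; τ=−ln(0.1833)/6.143=0.276 → t=0.938; u2·a0=0.5909·6.143=3.630; a1=1.332 < 3.630 ≤ a1+a2=5.157 → R2 fires; Q=2 Y=10 B=2 E=14 C=2
Draw 10: a1=0.888, a2=1.700, a3=0.602, a4=0.384, a0=3.574; τ=−ln(0.1576)/3.574=0.517 → t=1.455; u2·a0=0.0238·3.574=0.085 ≤ a1=0.888 → R1 fires; Q=2 Y=12 B=1 E=14 C=4
Draw 11: a1=0.444, a2=1.700, a3=0.602, a4=0.384, a0=3.130; τ=−ln(0.9625)/3.130=0.012 → t=1.467; u2·a0=0.7663·3.130=2.399; a1+a2=2.144 < 2.399 ≤ a1+…+a3=2.746 → R3 fires; Q=1 Y=12 B=1 E=16 C=5
Draw 12: a1=0.444, a2=2.125, a3=0.301, a4=0.192, a0=3.062; τ=−ln(0.2624)/3.062=0.437 → t=1.904; u2·a0=0.7519·3.062=2.302; a1=0.444 < 2.302 ≤ a1+a2=2.569 → R2 fires; Q=1 Y=12 B=0 E=17 C=4
Draw 13: a1=0.000, a2=0.000, a3=0.301, a4=0.192, a0=0.493; τ=−ln(0.2197)/0.493=3.074 → t=4.978; u2·a0=0.9164·0.493=0.452; a1+…+a3=0.301 < 0.452 ≤ a1+…+a4=0.493 → R4 fires; Q=0 Y=12 B=2 E=18 C=4
Draw 14: a1=0.888, a2=3.400, a3=0.000, a4=0.000, a0=4.288; τ=−ln(0.0220)/4.288=0.890 → t=5.868 > T=5.23: stop.
At T=5.23: Q=0 Y=12 B=2 E=18 C=4; the largest is E.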